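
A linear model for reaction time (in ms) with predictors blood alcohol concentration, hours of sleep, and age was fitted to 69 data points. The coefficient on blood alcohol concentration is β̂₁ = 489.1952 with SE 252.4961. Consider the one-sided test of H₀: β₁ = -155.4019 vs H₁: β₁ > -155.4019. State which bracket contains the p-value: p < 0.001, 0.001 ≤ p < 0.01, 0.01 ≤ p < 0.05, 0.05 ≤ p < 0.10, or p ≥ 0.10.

t = (489.1952 − (-155.4019)) / 252.4961 = 2.553.
df = n − k − 1 = 69 − 3 − 1 = 65.
One-sided p = P(T_{65} > t) ≈ 0.0065.
So 0.001 ≤ p < 0.01.

0.001 ≤ p < 0.01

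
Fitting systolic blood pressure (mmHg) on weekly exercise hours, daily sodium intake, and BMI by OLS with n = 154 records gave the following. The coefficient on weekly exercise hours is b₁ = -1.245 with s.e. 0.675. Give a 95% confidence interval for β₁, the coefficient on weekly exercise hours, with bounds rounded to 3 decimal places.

df = n − k − 1 = 154 − 3 − 1 = 150.
t* = t_{0.025, 150} = 1.975905.
Margin = t* × SE = 1.975905 × 0.675 = 1.33374.
CI: -1.245 ± 1.33374 → (-2.579, 0.089).
With 95% confidence, each one-unit increase in weekly exercise hours is associated with a change of between -2.579 and 0.089 mmHg in systolic blood pressure, holding the other predictors fixed.

(-2.579, 0.089)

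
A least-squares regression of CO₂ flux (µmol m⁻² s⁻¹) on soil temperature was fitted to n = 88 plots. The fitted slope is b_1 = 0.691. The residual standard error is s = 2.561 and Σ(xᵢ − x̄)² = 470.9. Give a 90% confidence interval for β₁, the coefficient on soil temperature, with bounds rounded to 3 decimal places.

SE(b_1) = s/√Sₓₓ = 2.561/√470.9 = 0.118017.
df = n − 2 = 86.
t* = t_{0.05, 86} = 1.662765.
Margin = t* × SE = 1.662765 × 0.118017 = 0.19623.
CI: 0.691 ± 0.19623 → (0.495, 0.887).
With 90% confidence, each one-unit increase in soil temperature is associated with a change of between 0.495 and 0.887 µmol m⁻² s⁻¹ in CO₂ flux.

(0.495, 0.887)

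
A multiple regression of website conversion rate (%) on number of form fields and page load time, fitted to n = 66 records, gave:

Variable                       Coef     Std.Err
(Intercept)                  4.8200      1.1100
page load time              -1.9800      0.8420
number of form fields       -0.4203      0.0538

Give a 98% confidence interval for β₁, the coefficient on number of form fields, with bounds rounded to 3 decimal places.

Read off: b = -0.4203, SE = 0.0538 for number of form fields.
df = n − k − 1 = 66 − 2 − 1 = 63.
t* = t_{0.01, 63} = 2.387008.
Margin = t* × SE = 2.387008 × 0.0538 = 0.12842.
CI: -0.4203 ± 0.12842 → (-0.549, -0.292).

(-0.549, -0.292)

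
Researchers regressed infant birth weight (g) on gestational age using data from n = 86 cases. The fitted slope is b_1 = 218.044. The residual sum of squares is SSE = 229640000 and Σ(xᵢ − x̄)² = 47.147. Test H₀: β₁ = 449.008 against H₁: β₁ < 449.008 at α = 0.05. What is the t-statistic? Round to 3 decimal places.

t = -0.959

MSE = SSE/(n − 2) = 229640000/84 = 2.73381e+06.
SE(b_1) = √(MSE/Sₓₓ) = √(2.73381e+06/47.147) = 240.8.
t = (218.044 − 449.008) / 240.8 = -0.959.
df = n − 2 = 84.
One-sided p ≈ 0.1701, which is ≥ 0.05, so fail to reject H₀.
The data do not give significant evidence that the true slope on gestational age is below 449.008 g per unit.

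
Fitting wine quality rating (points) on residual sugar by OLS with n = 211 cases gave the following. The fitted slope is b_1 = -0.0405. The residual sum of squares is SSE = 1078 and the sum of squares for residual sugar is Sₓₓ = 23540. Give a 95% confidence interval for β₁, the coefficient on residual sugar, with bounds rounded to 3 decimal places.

(-0.070, -0.011)

MSE = SSE/(n − 2) = 1078/209 = 5.15789.
SE(b_1) = √(MSE/Sₓₓ) = √(5.15789/23540) = 0.0148024.
df = n − 2 = 209.
t* = t_{0.025, 209} = 1.971379.
Margin = t* × SE = 1.971379 × 0.0148024 = 0.02918.
CI: -0.0405 ± 0.02918 → (-0.070, -0.011).
With 95% confidence, each one-unit increase in residual sugar is associated with a change of between -0.070 and -0.011 points in wine quality rating.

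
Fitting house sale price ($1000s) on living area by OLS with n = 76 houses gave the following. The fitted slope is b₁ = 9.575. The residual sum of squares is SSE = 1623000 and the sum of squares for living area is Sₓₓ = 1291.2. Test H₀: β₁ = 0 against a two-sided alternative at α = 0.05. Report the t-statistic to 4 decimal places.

MSE = SSE/(n − 2) = 1623000/74 = 21932.4.
SE(b₁) = √(MSE/Sₓₓ) = √(21932.4/1291.2) = 4.12142.
t = 9.575 / 4.12142 = 2.3232.
df = n − 2 = 74.
Two-sided p ≈ 0.0229, which is < 0.05, so reject H₀.
There is evidence that living area is associated with house sale price.

t = 2.3232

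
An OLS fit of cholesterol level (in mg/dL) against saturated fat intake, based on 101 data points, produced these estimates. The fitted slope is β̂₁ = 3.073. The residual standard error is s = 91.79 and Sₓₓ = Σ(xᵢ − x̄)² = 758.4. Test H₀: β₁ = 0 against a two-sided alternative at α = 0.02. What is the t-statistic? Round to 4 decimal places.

t = 0.9220

SE(β̂₁) = s/√Sₓₓ = 91.79/√758.4 = 3.33308.
t = 3.073 / 3.33308 = 0.9220.
df = n − 2 = 99.
Two-sided p ≈ 0.3588, which is ≥ 0.02, so fail to reject H₀.
The data do not give significant evidence of an association between saturated fat intake and cholesterol level.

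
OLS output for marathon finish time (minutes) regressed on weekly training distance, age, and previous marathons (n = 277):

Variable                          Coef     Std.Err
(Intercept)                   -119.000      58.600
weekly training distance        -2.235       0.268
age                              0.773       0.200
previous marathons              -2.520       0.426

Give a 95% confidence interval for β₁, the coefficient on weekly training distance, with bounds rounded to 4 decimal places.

(-2.7626, -1.7074)

Read off: b = -2.235, SE = 0.268 for weekly training distance.
df = n − k − 1 = 277 − 3 − 1 = 273.
t* = t_{0.025, 273} = 1.968692.
Margin = t* × SE = 1.968692 × 0.268 = 0.527609.
CI: -2.235 ± 0.527609 → (-2.7626, -1.7074).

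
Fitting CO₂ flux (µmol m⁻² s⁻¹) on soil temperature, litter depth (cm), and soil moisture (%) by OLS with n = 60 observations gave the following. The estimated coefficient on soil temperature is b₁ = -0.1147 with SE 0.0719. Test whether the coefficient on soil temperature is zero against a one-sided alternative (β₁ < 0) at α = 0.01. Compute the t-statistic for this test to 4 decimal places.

t = -1.5953

H₀: β₁ = 0 vs H₁: β₁ < 0.
t = (b₁ − β₁⁰)/SE = -0.1147 / 0.0719 = -1.5953.
df = n − k − 1 = 60 − 3 − 1 = 56.
One-sided p ≈ 0.0581, which is ≥ 0.01, so fail to reject H₀.
The data do not give significant evidence that the true slope on soil temperature is negative, holding the other predictors fixed.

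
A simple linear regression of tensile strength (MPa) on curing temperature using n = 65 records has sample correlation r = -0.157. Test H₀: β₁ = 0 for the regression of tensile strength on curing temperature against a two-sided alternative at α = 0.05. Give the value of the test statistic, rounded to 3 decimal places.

t = r·√(n − 2)/√(1 − r²) = -0.157·√63/√0.975351 = -1.262.
df = n − 2 = 63.
Two-sided p ≈ 0.2117, which is ≥ 0.05, so fail to reject H₀.
The data do not give significant evidence of a linear association between curing temperature and tensile strength.

t = -1.262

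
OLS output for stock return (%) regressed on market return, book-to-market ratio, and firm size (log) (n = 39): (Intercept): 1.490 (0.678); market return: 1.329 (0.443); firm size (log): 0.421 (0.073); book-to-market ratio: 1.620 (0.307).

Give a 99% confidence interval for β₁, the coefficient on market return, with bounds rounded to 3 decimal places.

Read off: b = 1.329, SE = 0.443 for market return.
df = n − k − 1 = 39 − 3 − 1 = 35.
t* = t_{0.005, 35} = 2.723806.
Margin = t* × SE = 2.723806 × 0.443 = 1.20665.
CI: 1.329 ± 1.20665 → (0.122, 2.536).

(0.122, 2.536)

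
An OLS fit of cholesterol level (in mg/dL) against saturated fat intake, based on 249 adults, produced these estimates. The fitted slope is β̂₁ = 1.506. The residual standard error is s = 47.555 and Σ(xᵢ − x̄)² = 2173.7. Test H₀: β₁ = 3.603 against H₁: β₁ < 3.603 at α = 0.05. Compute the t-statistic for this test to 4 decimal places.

t = -2.0559

SE(β̂₁) = s/√Sₓₓ = 47.555/√2173.7 = 1.01999.
t = (1.506 − 3.603) / 1.01999 = -2.0559.
df = n − 2 = 247.
One-sided p ≈ 0.0204, which is < 0.05, so reject H₀.
There is evidence that the true slope on saturated fat intake is below 3.603 mg/dL per unit.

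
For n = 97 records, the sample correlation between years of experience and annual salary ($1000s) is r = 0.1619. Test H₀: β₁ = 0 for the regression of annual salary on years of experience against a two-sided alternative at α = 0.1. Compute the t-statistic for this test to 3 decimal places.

t = 1.599

t = r·√(n − 2)/√(1 − r²) = 0.1619·√95/√0.973788 = 1.599.
df = n − 2 = 95.
Two-sided p ≈ 0.1131, which is ≥ 0.1, so fail to reject H₀.
The data do not give significant evidence of a linear association between years of experience and annual salary.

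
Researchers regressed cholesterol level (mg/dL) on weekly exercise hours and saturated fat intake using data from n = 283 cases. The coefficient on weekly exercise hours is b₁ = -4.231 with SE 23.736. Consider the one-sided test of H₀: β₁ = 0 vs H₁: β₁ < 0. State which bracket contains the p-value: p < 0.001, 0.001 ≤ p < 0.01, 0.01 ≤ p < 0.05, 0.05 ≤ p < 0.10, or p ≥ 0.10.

p ≥ 0.10

t = -4.231 / 23.736 = -0.178.
df = n − k − 1 = 283 − 2 − 1 = 280.
One-sided p = P(T_{280} < t) ≈ 0.4293.
So p ≥ 0.10.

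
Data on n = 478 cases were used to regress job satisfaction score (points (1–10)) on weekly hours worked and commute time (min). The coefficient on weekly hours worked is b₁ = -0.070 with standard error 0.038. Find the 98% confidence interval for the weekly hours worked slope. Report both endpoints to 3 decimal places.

df = n − k − 1 = 478 − 2 − 1 = 475.
t* = t_{0.01, 475} = 2.334224.
Margin = t* × SE = 2.334224 × 0.038 = 0.08870.
CI: -0.070 ± 0.08870 → (-0.159, 0.019).
With 98% confidence, each one-unit increase in weekly hours worked is associated with a change of between -0.159 and 0.019 points (1–10) in job satisfaction score, holding the other predictors fixed.

(-0.159, 0.019)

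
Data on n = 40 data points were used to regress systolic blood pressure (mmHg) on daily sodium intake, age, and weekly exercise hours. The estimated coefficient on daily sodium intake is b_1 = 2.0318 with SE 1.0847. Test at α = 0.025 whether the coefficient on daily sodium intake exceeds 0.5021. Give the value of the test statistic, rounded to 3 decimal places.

t = 1.410

H₀: β₁ = 0.5021 vs H₁: β₁ > 0.5021.
t = (b_1 − β₁⁰)/SE = (2.0318 − 0.5021) / 1.0847 = 1.410.
df = n − k − 1 = 40 − 3 − 1 = 36.
One-sided p ≈ 0.0835, which is ≥ 0.025, so fail to reject H₀.
The data do not give significant evidence that the true slope on daily sodium intake exceeds 0.5021 mmHg per unit, holding the other predictors fixed.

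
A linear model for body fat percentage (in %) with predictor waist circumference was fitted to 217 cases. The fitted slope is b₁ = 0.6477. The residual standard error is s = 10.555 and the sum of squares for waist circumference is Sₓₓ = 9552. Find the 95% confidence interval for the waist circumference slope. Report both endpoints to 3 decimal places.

(0.435, 0.861)

SE(b₁) = s/√Sₓₓ = 10.555/√9552 = 0.107997.
df = n − 2 = 215.
t* = t_{0.025, 215} = 1.971059.
Margin = t* × SE = 1.971059 × 0.107997 = 0.21287.
CI: 0.6477 ± 0.21287 → (0.435, 0.861).
With 95% confidence, each one-unit increase in waist circumference is associated with a change of between 0.435 and 0.861 % in body fat percentage.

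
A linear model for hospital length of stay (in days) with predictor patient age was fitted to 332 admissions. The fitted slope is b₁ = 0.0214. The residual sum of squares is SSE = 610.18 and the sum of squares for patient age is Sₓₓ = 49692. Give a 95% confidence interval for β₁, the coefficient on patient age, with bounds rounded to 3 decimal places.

MSE = SSE/(n − 2) = 610.18/330 = 1.84903.
SE(b₁) = √(MSE/Sₓₓ) = √(1.84903/49692) = 0.00609999.
df = n − 2 = 330.
t* = t_{0.025, 330} = 1.967179.
Margin = t* × SE = 1.967179 × 0.00609999 = 0.01200.
CI: 0.0214 ± 0.01200 → (0.009, 0.033).
With 95% confidence, each one-unit increase in patient age is associated with a change of between 0.009 and 0.033 days in hospital length of stay.

(0.009, 0.033)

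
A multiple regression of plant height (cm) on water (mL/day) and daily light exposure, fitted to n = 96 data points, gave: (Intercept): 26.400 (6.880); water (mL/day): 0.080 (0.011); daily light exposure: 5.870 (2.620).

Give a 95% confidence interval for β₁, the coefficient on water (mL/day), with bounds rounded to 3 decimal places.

Read off: b = 0.080, SE = 0.011 for water (mL/day).
df = n − k − 1 = 96 − 2 − 1 = 93.
t* = t_{0.025, 93} = 1.985802.
Margin = t* × SE = 1.985802 × 0.011 = 0.02184.
CI: 0.080 ± 0.02184 → (0.058, 0.102).

(0.058, 0.102)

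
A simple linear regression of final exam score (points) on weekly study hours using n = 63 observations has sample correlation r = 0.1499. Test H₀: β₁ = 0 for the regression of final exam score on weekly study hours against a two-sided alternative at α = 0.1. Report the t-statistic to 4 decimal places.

t = 1.1841

t = r·√(n − 2)/√(1 − r²) = 0.1499·√61/√0.97753 = 1.1841.
df = n − 2 = 61.
Two-sided p ≈ 0.2410, which is ≥ 0.1, so fail to reject H₀.
The data do not give significant evidence of a linear association between weekly study hours and final exam score.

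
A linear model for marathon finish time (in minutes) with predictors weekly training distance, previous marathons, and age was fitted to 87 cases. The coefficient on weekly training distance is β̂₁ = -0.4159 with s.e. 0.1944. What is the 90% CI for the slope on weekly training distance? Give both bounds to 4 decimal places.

df = n − k − 1 = 87 − 3 − 1 = 83.
t* = t_{0.05, 83} = 1.66342.
Margin = t* × SE = 1.66342 × 0.1944 = 0.323369.
CI: -0.4159 ± 0.323369 → (-0.7393, -0.0925).
With 90% confidence, each one-unit increase in weekly training distance is associated with a change of between -0.7393 and -0.0925 minutes in marathon finish time, holding the other predictors fixed.

(-0.7393, -0.0925)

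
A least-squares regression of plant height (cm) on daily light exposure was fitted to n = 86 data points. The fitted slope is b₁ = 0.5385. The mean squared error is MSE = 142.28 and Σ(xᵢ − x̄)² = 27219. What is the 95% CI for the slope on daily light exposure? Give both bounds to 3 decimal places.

(0.395, 0.682)

SE(b₁) = √(MSE/Sₓₓ) = √(142.28/27219) = 0.0722996.
df = n − 2 = 84.
t* = t_{0.025, 84} = 1.98861.
Margin = t* × SE = 1.98861 × 0.0722996 = 0.14378.
CI: 0.5385 ± 0.14378 → (0.395, 0.682).
With 95% confidence, each one-unit increase in daily light exposure is associated with a change of between 0.395 and 0.682 cm in plant height.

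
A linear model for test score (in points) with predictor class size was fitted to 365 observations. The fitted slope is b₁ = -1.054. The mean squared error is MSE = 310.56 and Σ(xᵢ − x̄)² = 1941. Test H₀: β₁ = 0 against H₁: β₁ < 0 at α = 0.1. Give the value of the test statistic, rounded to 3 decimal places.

t = -2.635

SE(b₁) = √(MSE/Sₓₓ) = √(310.56/1941) = 0.4.
t = -1.054 / 0.4 = -2.635.
df = n − 2 = 363.
One-sided p ≈ 0.0044, which is < 0.1, so reject H₀.
There is evidence that the true slope on class size is negative.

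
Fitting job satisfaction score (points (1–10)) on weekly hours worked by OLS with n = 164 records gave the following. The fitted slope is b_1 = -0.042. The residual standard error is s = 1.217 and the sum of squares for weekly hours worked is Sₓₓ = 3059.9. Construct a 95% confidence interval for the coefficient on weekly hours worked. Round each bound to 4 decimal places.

(-0.0854, 0.0014)

SE(b_1) = s/√Sₓₓ = 1.217/√3059.9 = 0.0220007.
df = n − 2 = 162.
t* = t_{0.025, 162} = 1.974716.
Margin = t* × SE = 1.974716 × 0.0220007 = 0.043445.
CI: -0.042 ± 0.043445 → (-0.0854, 0.0014).
With 95% confidence, each one-unit increase in weekly hours worked is associated with a change of between -0.0854 and 0.0014 points (1–10) in job satisfaction score.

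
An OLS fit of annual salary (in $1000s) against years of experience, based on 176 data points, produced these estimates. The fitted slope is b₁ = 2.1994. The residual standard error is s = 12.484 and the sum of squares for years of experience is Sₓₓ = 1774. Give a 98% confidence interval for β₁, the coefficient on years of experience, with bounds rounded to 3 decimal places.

SE(b₁) = s/√Sₓₓ = 12.484/√1774 = 0.296399.
df = n − 2 = 174.
t* = t_{0.01, 174} = 2.34797.
Margin = t* × SE = 2.34797 × 0.296399 = 0.69594.
CI: 2.1994 ± 0.69594 → (1.503, 2.895).
With 98% confidence, each one-unit increase in years of experience is associated with a change of between 1.503 and 2.895 $1000s in annual salary.

(1.503, 2.895)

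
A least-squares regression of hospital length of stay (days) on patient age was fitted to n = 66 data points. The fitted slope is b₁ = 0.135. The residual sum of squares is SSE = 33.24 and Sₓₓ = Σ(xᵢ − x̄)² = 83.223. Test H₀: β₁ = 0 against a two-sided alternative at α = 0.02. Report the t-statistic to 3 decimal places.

t = 1.709

MSE = SSE/(n − 2) = 33.24/64 = 0.519375.
SE(b₁) = √(MSE/Sₓₓ) = √(0.519375/83.223) = 0.0789985.
t = 0.135 / 0.0789985 = 1.709.
df = n − 2 = 64.
Two-sided p ≈ 0.0923, which is ≥ 0.02, so fail to reject H₀.
The data do not give significant evidence of an association between patient age and hospital length of stay.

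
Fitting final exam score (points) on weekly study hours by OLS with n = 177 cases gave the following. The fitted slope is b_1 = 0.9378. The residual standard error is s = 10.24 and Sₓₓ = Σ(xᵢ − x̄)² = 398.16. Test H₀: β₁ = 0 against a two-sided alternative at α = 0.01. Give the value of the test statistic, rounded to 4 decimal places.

SE(b_1) = s/√Sₓₓ = 10.24/√398.16 = 0.513182.
t = 0.9378 / 0.513182 = 1.8274.
df = n − 2 = 175.
Two-sided p ≈ 0.0693, which is ≥ 0.01, so fail to reject H₀.
The data do not give significant evidence of an association between weekly study hours and final exam score.

t = 1.8274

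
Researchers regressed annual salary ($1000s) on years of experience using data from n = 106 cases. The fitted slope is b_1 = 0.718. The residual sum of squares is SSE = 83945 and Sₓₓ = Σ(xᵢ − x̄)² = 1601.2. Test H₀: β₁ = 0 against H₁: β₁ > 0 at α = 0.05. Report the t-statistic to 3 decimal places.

MSE = SSE/(n − 2) = 83945/104 = 807.163.
SE(b_1) = √(MSE/Sₓₓ) = √(807.163/1601.2) = 0.709999.
t = 0.718 / 0.709999 = 1.011.
df = n − 2 = 104.
One-sided p ≈ 0.1571, which is ≥ 0.05, so fail to reject H₀.
The data do not give significant evidence that the true slope on years of experience is positive.

t = 1.011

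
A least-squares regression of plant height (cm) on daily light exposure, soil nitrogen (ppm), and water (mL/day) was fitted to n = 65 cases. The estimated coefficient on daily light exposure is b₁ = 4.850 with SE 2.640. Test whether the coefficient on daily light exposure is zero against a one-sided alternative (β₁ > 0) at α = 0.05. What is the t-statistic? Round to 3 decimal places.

t = 1.837

H₀: β₁ = 0 vs H₁: β₁ > 0.
t = (b₁ − β₁⁰)/SE = 4.850 / 2.640 = 1.837.
df = n − k − 1 = 65 − 3 − 1 = 61.
One-sided p ≈ 0.0355, which is < 0.05, so reject H₀.
There is evidence that the true slope on daily light exposure is positive, holding the other predictors fixed.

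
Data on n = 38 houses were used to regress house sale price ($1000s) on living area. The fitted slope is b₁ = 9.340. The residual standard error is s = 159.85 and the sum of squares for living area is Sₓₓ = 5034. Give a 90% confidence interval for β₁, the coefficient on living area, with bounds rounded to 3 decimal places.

SE(b₁) = s/√Sₓₓ = 159.85/√5034 = 2.25297.
df = n − 2 = 36.
t* = t_{0.05, 36} = 1.688298.
Margin = t* × SE = 1.688298 × 2.25297 = 3.80369.
CI: 9.340 ± 3.80369 → (5.536, 13.144).
With 90% confidence, each one-unit increase in living area is associated with a change of between 5.536 and 13.144 $1000s in house sale price.

(5.536, 13.144)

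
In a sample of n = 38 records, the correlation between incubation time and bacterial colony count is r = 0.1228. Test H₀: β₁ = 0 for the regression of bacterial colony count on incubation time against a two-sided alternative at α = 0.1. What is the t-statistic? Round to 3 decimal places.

t = r·√(n − 2)/√(1 − r²) = 0.1228·√36/√0.98492 = 0.742.
df = n − 2 = 36.
Two-sided p ≈ 0.4627, which is ≥ 0.1, so fail to reject H₀.
The data do not give significant evidence of a linear association between incubation time and bacterial colony count.

t = 0.742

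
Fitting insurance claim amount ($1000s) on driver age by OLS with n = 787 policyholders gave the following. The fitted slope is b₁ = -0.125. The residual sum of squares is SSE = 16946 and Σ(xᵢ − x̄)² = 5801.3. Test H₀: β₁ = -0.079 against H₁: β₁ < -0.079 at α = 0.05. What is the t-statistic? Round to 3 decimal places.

t = -0.754

MSE = SSE/(n − 2) = 16946/785 = 21.5873.
SE(b₁) = √(MSE/Sₓₓ) = √(21.5873/5801.3) = 0.0610009.
t = (-0.125 − (-0.079)) / 0.0610009 = -0.754.
df = n − 2 = 785.
One-sided p ≈ 0.2255, which is ≥ 0.05, so fail to reject H₀.
The data do not give significant evidence that the true slope on driver age is below -0.079 $1000s per unit.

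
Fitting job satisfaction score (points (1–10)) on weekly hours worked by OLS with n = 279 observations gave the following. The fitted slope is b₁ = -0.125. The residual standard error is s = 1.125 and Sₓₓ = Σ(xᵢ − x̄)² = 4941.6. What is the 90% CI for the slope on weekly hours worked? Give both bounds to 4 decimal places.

(-0.1514, -0.0986)

SE(b₁) = s/√Sₓₓ = 1.125/√4941.6 = 0.0160036.
df = n − 2 = 277.
t* = t_{0.05, 277} = 1.650373.
Margin = t* × SE = 1.650373 × 0.0160036 = 0.026412.
CI: -0.125 ± 0.026412 → (-0.1514, -0.0986).
With 90% confidence, each one-unit increase in weekly hours worked is associated with a change of between -0.1514 and -0.0986 points (1–10) in job satisfaction score.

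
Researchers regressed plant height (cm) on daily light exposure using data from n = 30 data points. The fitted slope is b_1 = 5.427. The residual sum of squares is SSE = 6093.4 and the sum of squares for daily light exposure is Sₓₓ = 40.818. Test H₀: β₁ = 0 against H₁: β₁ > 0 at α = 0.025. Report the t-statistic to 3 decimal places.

t = 2.350

MSE = SSE/(n − 2) = 6093.4/28 = 217.621.
SE(b_1) = √(MSE/Sₓₓ) = √(217.621/40.818) = 2.30901.
t = 5.427 / 2.30901 = 2.350.
df = n − 2 = 28.
One-sided p ≈ 0.0130, which is < 0.025, so reject H₀.
There is evidence that the true slope on daily light exposure is positive.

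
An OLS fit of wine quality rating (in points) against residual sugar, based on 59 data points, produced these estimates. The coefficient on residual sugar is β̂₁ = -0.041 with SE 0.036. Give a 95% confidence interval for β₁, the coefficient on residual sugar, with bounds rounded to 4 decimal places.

(-0.1131, 0.0311)

df = n − 2 = 59 − 2 = 57.
t* = t_{0.025, 57} = 2.002465.
Margin = t* × SE = 2.002465 × 0.036 = 0.072089.
CI: -0.041 ± 0.072089 → (-0.1131, 0.0311).
With 95% confidence, each one-unit increase in residual sugar is associated with a change of between -0.1131 and 0.0311 points in wine quality rating.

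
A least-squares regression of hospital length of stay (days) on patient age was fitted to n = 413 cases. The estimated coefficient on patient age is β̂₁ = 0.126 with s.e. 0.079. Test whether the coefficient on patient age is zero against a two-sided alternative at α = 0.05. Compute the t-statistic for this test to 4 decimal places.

H₀: β₁ = 0 vs H₁: β₁ ≠ 0.
t = (β̂₁ − β₁⁰)/SE = 0.126 / 0.079 = 1.5949.
df = n − 2 = 413 − 2 = 411.
Two-sided p ≈ 0.1115, which is ≥ 0.05, so fail to reject H₀.
The data do not give significant evidence of an association between patient age and hospital length of stay.

t = 1.5949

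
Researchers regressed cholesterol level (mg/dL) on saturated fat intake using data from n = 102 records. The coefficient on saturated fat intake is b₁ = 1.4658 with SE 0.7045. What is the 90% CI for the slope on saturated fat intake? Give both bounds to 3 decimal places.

df = n − 2 = 102 − 2 = 100.
t* = t_{0.05, 100} = 1.660234.
Margin = t* × SE = 1.660234 × 0.7045 = 1.16964.
CI: 1.4658 ± 1.16964 → (0.296, 2.635).
With 90% confidence, each one-unit increase in saturated fat intake is associated with a change of between 0.296 and 2.635 mg/dL in cholesterol level.

(0.296, 2.635)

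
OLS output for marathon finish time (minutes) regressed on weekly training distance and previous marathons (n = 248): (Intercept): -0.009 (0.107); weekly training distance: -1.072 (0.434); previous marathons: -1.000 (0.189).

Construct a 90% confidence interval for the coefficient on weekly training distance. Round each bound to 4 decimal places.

(-1.7886, -0.3554)

Read off: b = -1.072, SE = 0.434 for weekly training distance.
df = n − k − 1 = 248 − 2 − 1 = 245.
t* = t_{0.05, 245} = 1.651097.
Margin = t* × SE = 1.651097 × 0.434 = 0.716576.
CI: -1.072 ± 0.716576 → (-1.7886, -0.3554).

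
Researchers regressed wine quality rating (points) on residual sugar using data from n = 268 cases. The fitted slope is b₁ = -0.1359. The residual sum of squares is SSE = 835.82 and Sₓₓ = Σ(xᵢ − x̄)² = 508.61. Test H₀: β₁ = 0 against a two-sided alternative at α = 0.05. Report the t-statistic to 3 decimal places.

t = -1.729

MSE = SSE/(n − 2) = 835.82/266 = 3.14218.
SE(b₁) = √(MSE/Sₓₓ) = √(3.14218/508.61) = 0.0786001.
t = -0.1359 / 0.0786001 = -1.729.
df = n − 2 = 266.
Two-sided p ≈ 0.0850, which is ≥ 0.05, so fail to reject H₀.
The data do not give significant evidence of an association between residual sugar and wine quality rating.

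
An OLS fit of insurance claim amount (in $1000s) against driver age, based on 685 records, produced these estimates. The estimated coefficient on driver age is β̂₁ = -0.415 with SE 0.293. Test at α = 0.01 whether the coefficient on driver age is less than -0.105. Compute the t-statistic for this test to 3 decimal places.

t = -1.058

H₀: β₁ = -0.105 vs H₁: β₁ < -0.105.
t = (β̂₁ − β₁⁰)/SE = (-0.415 − (-0.105)) / 0.293 = -1.058.
df = n − 2 = 685 − 2 = 683.
One-sided p ≈ 0.1452, which is ≥ 0.01, so fail to reject H₀.
The data do not give significant evidence that the true slope on driver age is below -0.105 $1000s per unit.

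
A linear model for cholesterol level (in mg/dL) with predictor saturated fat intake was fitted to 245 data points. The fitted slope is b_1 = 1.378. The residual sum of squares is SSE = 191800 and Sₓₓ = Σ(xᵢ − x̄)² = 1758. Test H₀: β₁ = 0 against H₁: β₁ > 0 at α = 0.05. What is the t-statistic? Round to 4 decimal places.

t = 2.0565

MSE = SSE/(n − 2) = 191800/243 = 789.3.
SE(b_1) = √(MSE/Sₓₓ) = √(789.3/1758) = 0.670057.
t = 1.378 / 0.670057 = 2.0565.
df = n − 2 = 243.
One-sided p ≈ 0.0204, which is < 0.05, so reject H₀.
There is evidence that the true slope on saturated fat intake is positive.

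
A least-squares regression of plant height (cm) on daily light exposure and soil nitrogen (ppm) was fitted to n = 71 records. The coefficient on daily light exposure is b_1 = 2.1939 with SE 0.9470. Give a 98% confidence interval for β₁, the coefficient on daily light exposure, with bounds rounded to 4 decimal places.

(-0.0623, 4.4501)

df = n − k − 1 = 71 − 2 − 1 = 68.
t* = t_{0.01, 68} = 2.382446.
Margin = t* × SE = 2.382446 × 0.9470 = 2.256176.
CI: 2.1939 ± 2.256176 → (-0.0623, 4.4501).
With 98% confidence, each one-unit increase in daily light exposure is associated with a change of between -0.0623 and 4.4501 cm in plant height, holding the other predictors fixed.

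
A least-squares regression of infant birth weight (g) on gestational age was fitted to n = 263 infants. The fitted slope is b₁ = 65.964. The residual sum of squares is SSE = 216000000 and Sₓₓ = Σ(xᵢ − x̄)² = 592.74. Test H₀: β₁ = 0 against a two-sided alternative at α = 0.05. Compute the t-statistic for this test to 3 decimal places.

MSE = SSE/(n − 2) = 216000000/261 = 827586.
SE(b₁) = √(MSE/Sₓₓ) = √(827586/592.74) = 37.3658.
t = 65.964 / 37.3658 = 1.765.
df = n − 2 = 261.
Two-sided p ≈ 0.0787, which is ≥ 0.05, so fail to reject H₀.
The data do not give significant evidence of an association between gestational age and infant birth weight.

t = 1.765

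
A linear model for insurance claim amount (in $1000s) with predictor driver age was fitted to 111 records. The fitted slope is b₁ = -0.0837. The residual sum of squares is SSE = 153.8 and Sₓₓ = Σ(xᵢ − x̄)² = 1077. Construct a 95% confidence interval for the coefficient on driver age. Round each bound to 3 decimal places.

MSE = SSE/(n − 2) = 153.8/109 = 1.41101.
SE(b₁) = √(MSE/Sₓₓ) = √(1.41101/1077) = 0.0361957.
df = n − 2 = 109.
t* = t_{0.025, 109} = 1.981967.
Margin = t* × SE = 1.981967 × 0.0361957 = 0.07174.
CI: -0.0837 ± 0.07174 → (-0.155, -0.012).
With 95% confidence, each one-unit increase in driver age is associated with a change of between -0.155 and -0.012 $1000s in insurance claim amount.

(-0.155, -0.012)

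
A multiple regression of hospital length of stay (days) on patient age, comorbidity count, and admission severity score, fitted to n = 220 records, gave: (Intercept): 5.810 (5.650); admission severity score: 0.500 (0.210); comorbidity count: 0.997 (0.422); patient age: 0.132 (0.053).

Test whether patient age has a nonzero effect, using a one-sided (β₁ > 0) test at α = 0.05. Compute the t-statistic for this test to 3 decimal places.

Read off: b = 0.132, SE = 0.053 for patient age.
H₀: β₁ = 0 vs H₁: β₁ > 0.
t = 0.132 / 0.053 = 2.491.
df = n − k − 1 = 220 − 3 − 1 = 216.
One-sided p ≈ 0.0068, which is < 0.05, so reject H₀.
There is evidence that the true slope on patient age is positive, holding the other predictors fixed.

t = 2.491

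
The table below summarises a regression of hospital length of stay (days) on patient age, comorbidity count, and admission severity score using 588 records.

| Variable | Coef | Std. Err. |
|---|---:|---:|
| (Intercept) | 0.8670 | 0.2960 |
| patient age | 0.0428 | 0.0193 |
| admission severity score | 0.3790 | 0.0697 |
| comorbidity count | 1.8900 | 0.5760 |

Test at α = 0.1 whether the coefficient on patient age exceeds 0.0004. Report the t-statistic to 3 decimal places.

t = 2.197

Read off: b = 0.0428, SE = 0.0193 for patient age.
H₀: β₁ = 0.0004 vs H₁: β₁ > 0.0004.
t = (0.0428 − 0.0004) / 0.0193 = 2.197.
df = n − k − 1 = 588 − 3 − 1 = 584.
One-sided p ≈ 0.0142, which is < 0.1, so reject H₀.
There is evidence that the true slope on patient age exceeds 0.0004 days per unit, holding the other predictors fixed.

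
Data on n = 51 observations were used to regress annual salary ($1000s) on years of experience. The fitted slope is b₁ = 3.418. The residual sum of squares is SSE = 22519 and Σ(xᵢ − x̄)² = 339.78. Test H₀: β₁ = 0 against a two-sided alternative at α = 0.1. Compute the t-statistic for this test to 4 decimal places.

MSE = SSE/(n − 2) = 22519/49 = 459.571.
SE(b₁) = √(MSE/Sₓₓ) = √(459.571/339.78) = 1.16299.
t = 3.418 / 1.16299 = 2.9390.
df = n − 2 = 49.
Two-sided p ≈ 0.0050, which is < 0.1, so reject H₀.
There is evidence that years of experience is associated with annual salary.

t = 2.9390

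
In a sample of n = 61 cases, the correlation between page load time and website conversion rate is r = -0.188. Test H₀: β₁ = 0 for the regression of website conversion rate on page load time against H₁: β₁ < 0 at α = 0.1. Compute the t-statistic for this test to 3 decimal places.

t = -1.470

t = r·√(n − 2)/√(1 − r²) = -0.188·√59/√0.964656 = -1.470.
df = n − 2 = 59.
One-sided p ≈ 0.0734, which is < 0.1, so reject H₀.
There is evidence of a linear association between page load time and website conversion rate.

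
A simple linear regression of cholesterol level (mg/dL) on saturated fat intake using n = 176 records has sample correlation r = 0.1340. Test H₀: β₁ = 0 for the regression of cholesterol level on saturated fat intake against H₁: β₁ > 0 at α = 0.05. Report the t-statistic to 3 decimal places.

t = r·√(n − 2)/√(1 − r²) = 0.1340·√174/√0.982044 = 1.784.
df = n − 2 = 174.
One-sided p ≈ 0.0381, which is < 0.05, so reject H₀.
There is evidence of a linear association between saturated fat intake and cholesterol level.

t = 1.784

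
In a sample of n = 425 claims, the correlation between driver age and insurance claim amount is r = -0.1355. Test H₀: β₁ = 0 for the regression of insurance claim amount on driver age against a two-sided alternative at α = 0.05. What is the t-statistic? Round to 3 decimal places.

t = -2.813

t = r·√(n − 2)/√(1 − r²) = -0.1355·√423/√0.98164 = -2.813.
df = n − 2 = 423.
Two-sided p ≈ 0.0051, which is < 0.05, so reject H₀.
There is evidence of a linear association between driver age and insurance claim amount.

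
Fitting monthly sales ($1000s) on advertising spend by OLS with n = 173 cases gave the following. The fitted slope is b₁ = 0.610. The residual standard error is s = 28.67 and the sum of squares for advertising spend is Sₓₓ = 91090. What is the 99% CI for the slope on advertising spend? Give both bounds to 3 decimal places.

(0.363, 0.857)

SE(b₁) = s/√Sₓₓ = 28.67/√91090 = 0.0949932.
df = n − 2 = 171.
t* = t_{0.005, 171} = 2.604886.
Margin = t* × SE = 2.604886 × 0.0949932 = 0.24745.
CI: 0.610 ± 0.24745 → (0.363, 0.857).
With 99% confidence, each one-unit increase in advertising spend is associated with a change of between 0.363 and 0.857 $1000s in monthly sales.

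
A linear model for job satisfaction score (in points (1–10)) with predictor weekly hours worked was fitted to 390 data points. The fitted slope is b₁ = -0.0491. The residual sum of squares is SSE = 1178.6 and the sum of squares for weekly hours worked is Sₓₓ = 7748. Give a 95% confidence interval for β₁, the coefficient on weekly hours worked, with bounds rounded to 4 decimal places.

MSE = SSE/(n − 2) = 1178.6/388 = 3.03763.
SE(b₁) = √(MSE/Sₓₓ) = √(3.03763/7748) = 0.0198003.
df = n − 2 = 388.
t* = t_{0.025, 388} = 1.966097.
Margin = t* × SE = 1.966097 × 0.0198003 = 0.038929.
CI: -0.0491 ± 0.038929 → (-0.0880, -0.0102).
With 95% confidence, each one-unit increase in weekly hours worked is associated with a change of between -0.0880 and -0.0102 points (1–10) in job satisfaction score.

(-0.0880, -0.0102)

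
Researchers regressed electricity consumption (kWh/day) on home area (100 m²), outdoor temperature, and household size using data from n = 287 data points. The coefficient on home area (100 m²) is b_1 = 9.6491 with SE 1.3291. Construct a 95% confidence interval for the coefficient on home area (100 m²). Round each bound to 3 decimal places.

(7.033, 12.265)

df = n − k − 1 = 287 − 3 − 1 = 283.
t* = t_{0.025, 283} = 1.968382.
Margin = t* × SE = 1.968382 × 1.3291 = 2.61618.
CI: 9.6491 ± 2.61618 → (7.033, 12.265).
With 95% confidence, each one-unit increase in home area (100 m²) is associated with a change of between 7.033 and 12.265 kWh/day in electricity consumption, holding the other predictors fixed.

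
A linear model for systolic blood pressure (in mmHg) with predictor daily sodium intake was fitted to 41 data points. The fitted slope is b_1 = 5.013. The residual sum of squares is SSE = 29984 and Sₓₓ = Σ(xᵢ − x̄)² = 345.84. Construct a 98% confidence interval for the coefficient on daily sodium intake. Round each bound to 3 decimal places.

(1.396, 8.630)

MSE = SSE/(n − 2) = 29984/39 = 768.821.
SE(b_1) = √(MSE/Sₓₓ) = √(768.821/345.84) = 1.49099.
df = n − 2 = 39.
t* = t_{0.01, 39} = 2.425841.
Margin = t* × SE = 2.425841 × 1.49099 = 3.61691.
CI: 5.013 ± 3.61691 → (1.396, 8.630).
With 98% confidence, each one-unit increase in daily sodium intake is associated with a change of between 1.396 and 8.630 mmHg in systolic blood pressure.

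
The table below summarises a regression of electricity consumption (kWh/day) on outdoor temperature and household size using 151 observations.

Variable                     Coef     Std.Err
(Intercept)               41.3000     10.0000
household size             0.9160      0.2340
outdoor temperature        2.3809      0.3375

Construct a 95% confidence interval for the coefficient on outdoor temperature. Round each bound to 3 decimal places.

(1.714, 3.048)

Read off: b = 2.3809, SE = 0.3375 for outdoor temperature.
df = n − k − 1 = 151 − 2 − 1 = 148.
t* = t_{0.025, 148} = 1.976122.
Margin = t* × SE = 1.976122 × 0.3375 = 0.66694.
CI: 2.3809 ± 0.66694 → (1.714, 3.048).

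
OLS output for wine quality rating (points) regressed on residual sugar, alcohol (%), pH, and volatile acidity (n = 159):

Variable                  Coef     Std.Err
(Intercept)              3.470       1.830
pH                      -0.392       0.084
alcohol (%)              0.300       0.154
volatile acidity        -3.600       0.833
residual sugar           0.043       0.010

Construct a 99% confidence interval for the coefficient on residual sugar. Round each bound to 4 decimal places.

(0.0169, 0.0691)

Read off: b = 0.043, SE = 0.010 for residual sugar.
df = n − k − 1 = 159 − 4 − 1 = 154.
t* = t_{0.005, 154} = 2.608131.
Margin = t* × SE = 2.608131 × 0.010 = 0.026081.
CI: 0.043 ± 0.026081 → (0.0169, 0.0691).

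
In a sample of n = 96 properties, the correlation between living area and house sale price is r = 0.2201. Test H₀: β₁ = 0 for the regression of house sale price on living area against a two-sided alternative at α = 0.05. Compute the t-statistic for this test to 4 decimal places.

t = 2.1876

t = r·√(n − 2)/√(1 − r²) = 0.2201·√94/√0.951556 = 2.1876.
df = n − 2 = 94.
Two-sided p ≈ 0.0312, which is < 0.05, so reject H₀.
There is evidence of a linear association between living area and house sale price.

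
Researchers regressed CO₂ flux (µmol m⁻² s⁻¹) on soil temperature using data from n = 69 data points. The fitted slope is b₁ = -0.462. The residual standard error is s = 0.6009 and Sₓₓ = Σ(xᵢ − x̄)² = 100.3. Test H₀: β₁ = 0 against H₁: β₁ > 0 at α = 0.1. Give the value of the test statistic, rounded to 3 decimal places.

SE(b₁) = s/√Sₓₓ = 0.6009/√100.3 = 0.0600001.
t = -0.462 / 0.0600001 = -7.700.
df = n − 2 = 67.
One-sided p ≈ 1.0000, which is ≥ 0.1, so fail to reject H₀.
The data do not give significant evidence that the true slope on soil temperature is positive.

t = -7.700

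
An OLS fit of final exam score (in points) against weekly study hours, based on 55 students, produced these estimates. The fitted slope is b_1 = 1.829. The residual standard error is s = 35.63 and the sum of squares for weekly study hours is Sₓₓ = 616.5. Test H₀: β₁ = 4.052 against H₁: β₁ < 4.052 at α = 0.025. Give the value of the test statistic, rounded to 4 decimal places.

t = -1.5491

SE(b_1) = s/√Sₓₓ = 35.63/√616.5 = 1.43499.
t = (1.829 − 4.052) / 1.43499 = -1.5491.
df = n − 2 = 53.
One-sided p ≈ 0.0636, which is ≥ 0.025, so fail to reject H₀.
The data do not give significant evidence that the true slope on weekly study hours is below 4.052 points per unit.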